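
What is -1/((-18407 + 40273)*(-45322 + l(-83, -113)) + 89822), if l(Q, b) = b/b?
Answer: 1/990899164 ≈ 1.0092e-9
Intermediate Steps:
l(Q, b) = 1
-1/((-18407 + 40273)*(-45322 + l(-83, -113)) + 89822) = -1/((-18407 + 40273)*(-45322 + 1) + 89822) = -1/(21866*(-45321) + 89822) = -1/(-990988986 + 89822) = -1/(-990899164) = -1*(-1/990899164) = 1/990899164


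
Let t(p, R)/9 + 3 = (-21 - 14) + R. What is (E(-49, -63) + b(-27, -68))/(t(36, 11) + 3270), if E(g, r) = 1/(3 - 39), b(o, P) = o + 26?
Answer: -37/108972 ≈ -0.00033954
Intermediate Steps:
b(o, P) = 26 + o
t(p, R) = -342 + 9*R (t(p, R) = -27 + 9*((-21 - 14) + R) = -27 + 9*(-35 + R) = -27 + (-315 + 9*R) = -342 + 9*R)
E(g, r) = -1/36 (E(g, r) = 1/(-36) = -1/36)
(E(-49, -63) + b(-27, -68))/(t(36, 11) + 3270) = (-1/36 + (26 - 27))/((-342 + 9*11) + 3270) = (-1/36 - 1)/((-342 + 99) + 3270) = -37/(36*(-243 + 3270)) = -37/36/3027 = -37/36*1/3027 = -37/108972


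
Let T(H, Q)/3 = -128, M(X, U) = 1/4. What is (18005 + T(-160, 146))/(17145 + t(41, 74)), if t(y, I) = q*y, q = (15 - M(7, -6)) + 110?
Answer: 70484/89039 ≈ 0.79161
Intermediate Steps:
M(X, U) = 1/4
T(H, Q) = -384 (T(H, Q) = 3*(-128) = -384)
q = 499/4 (q = (15 - 1*1/4) + 110 = (15 - 1/4) + 110 = 59/4 + 110 = 499/4 ≈ 124.75)
t(y, I) = 499*y/4
(18005 + T(-160, 146))/(17145 + t(41, 74)) = (18005 - 384)/(17145 + (499/4)*41) = 17621/(17145 + 20459/4) = 17621/(89039/4) = 17621*(4/89039) = 70484/89039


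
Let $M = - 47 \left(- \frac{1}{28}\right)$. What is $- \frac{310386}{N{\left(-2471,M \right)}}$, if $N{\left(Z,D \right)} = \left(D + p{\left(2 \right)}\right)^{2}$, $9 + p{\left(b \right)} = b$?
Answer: $- \frac{243342624}{22201} \approx -10961.0$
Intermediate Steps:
$p{\left(b \right)} = -9 + b$
$M = \frac{47}{28}$ ($M = - 47 \left(\left(-1\right) \frac{1}{28}\right) = \left(-47\right) \left(- \frac{1}{28}\right) = \frac{47}{28} \approx 1.6786$)
$N{\left(Z,D \right)} = \left(-7 + D\right)^{2}$ ($N{\left(Z,D \right)} = \left(D + \left(-9 + 2\right)\right)^{2} = \left(D - 7\right)^{2} = \left(-7 + D\right)^{2}$)
$- \frac{310386}{N{\left(-2471,M \right)}} = - \frac{310386}{\left(-7 + \frac{47}{28}\right)^{2}} = - \frac{310386}{\left(- \frac{149}{28}\right)^{2}} = - \frac{310386}{\frac{22201}{784}} = \left(-310386\right) \frac{784}{22201} = - \frac{243342624}{22201}$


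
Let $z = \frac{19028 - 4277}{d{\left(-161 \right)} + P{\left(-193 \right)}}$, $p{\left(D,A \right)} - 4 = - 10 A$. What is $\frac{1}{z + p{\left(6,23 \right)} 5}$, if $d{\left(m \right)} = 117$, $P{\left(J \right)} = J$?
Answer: $- \frac{76}{100631} \approx -0.00075523$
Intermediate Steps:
$p{\left(D,A \right)} = 4 - 10 A$
$z = - \frac{14751}{76}$ ($z = \frac{19028 - 4277}{117 - 193} = \frac{14751}{-76} = 14751 \left(- \frac{1}{76}\right) = - \frac{14751}{76} \approx -194.09$)
$\frac{1}{z + p{\left(6,23 \right)} 5} = \frac{1}{- \frac{14751}{76} + \left(4 - 230\right) 5} = \frac{1}{- \frac{14751}{76} - 1130} = \frac{1}{- \frac{100631}{76}} = - \frac{76}{100631}$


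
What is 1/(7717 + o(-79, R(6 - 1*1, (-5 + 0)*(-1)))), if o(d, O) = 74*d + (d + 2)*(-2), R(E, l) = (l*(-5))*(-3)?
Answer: 1/2025 ≈ 0.00049383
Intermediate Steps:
R(E, l) = 15*l (R(E, l) = -5*l*(-3) = 15*l)
o(d, O) = -4 + 72*d (o(d, O) = 74*d + (2 + d)*(-2) = 74*d + (-4 - 2*d) = -4 + 72*d)
1/(7717 + o(-79, R(6 - 1*1, (-5 + 0)*(-1)))) = 1/(7717 + (-4 + 72*(-79))) = 1/(7717 + (-4 - 5688)) = 1/(7717 - 5692) = 1/2025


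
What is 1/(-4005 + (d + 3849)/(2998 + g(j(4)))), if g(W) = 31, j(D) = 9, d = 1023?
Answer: -3029/12126273 ≈ -0.00024979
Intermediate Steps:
1/(-4005 + (d + 3849)/(2998 + g(j(4)))) = 1/(-4005 + (1023 + 3849)/(2998 + 31)) = 1/(-4005 + 4872/3029) = 1/(-12126273/3029) = -3029/12126273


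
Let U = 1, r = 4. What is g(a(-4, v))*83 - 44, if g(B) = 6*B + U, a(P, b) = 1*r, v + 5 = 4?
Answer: 2031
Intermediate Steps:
v = -1 (v = -5 + 4 = -1)
a(P, b) = 4 (a(P, b) = 1*4 = 4)
g(B) = 1 + 6*B (g(B) = 6*B + 1 = 1 + 6*B)
g(a(-4, v))*83 - 44 = (1 + 6*4)*83 - 44 = (1 + 24)*83 - 44 = 25*83 - 44 = 2075 - 44 = 2031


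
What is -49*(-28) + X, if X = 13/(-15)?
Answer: 20567/15 ≈ 1371.1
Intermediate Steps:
X = -13/15 (X = 13*(-1/15) = -13/15 ≈ -0.86667)
-49*(-28) + X = -49*(-28) - 13/15 = 1372 - 13/15 = 20567/15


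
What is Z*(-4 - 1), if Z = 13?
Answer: -65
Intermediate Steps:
Z*(-4 - 1) = 13*(-4 - 1) = 13*(-5) = -65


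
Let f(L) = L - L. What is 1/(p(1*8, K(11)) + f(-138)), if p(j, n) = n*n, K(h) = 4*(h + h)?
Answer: 1/7744 ≈ 0.00012913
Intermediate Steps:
f(L) = 0
K(h) = 8*h (K(h) = 4*(2*h) = 8*h)
p(j, n) = n²
1/(p(1*8, K(11)) + f(-138)) = 1/((8*11)² + 0) = 1/(88² + 0) = 1/(7744 + 0) = 1/7744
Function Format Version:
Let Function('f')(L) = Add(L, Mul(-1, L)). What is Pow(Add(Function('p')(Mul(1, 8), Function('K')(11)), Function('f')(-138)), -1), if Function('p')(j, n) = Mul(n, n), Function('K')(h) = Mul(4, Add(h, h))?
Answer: Rational(1, 7744) ≈ 0.00012913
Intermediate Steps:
Function('f')(L) = 0
Function('K')(h) = Mul(8, h) (Function('K')(h) = Mul(4, Mul(2, h)) = Mul(8, h))
Function('p')(j, n) = Pow(n, 2)
Pow(Add(Function('p')(Mul(1, 8), Function('K')(11)), Function('f')(-138)), -1) = Pow(Add(Pow(Mul(8, 11), 2), 0), -1) = Pow(Add(Pow(88, 2), 0), -1) = Pow(Add(7744, 0), -1) = Pow(7744, -1) = Rational(1, 7744)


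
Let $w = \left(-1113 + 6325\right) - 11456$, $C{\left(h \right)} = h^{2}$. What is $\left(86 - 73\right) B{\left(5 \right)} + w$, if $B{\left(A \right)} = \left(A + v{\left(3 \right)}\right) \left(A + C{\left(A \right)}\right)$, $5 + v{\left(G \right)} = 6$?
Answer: $-3904$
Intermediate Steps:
$v{\left(G \right)} = 1$ ($v{\left(G \right)} = -5 + 6 = 1$)
$B{\left(A \right)} = \left(1 + A\right) \left(A + A^{2}\right)$ ($B{\left(A \right)} = \left(A + 1\right) \left(A + A^{2}\right) = \left(1 + A\right) \left(A + A^{2}\right)$)
$w = -6244$ ($w = 5212 - 11456 = -6244$)
$\left(86 - 73\right) B{\left(5 \right)} + w = \left(86 - 73\right) 5 \left(1 + 5^{2} + 2 \cdot 5\right) - 6244 = 13 \cdot 5 \left(1 + 25 + 10\right) - 6244 = 13 \cdot 5 \cdot 36 - 6244 = 13 \cdot 180 - 6244 = 2340 - 6244 = -3904$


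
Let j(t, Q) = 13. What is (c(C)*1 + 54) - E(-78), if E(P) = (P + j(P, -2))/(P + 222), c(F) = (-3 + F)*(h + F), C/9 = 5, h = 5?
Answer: 310241/144 ≈ 2154.5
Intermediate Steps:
C = 45 (C = 9*5 = 45)
c(F) = (-3 + F)*(5 + F)
E(P) = (13 + P)/(222 + P) (E(P) = (P + 13)/(P + 222) = (13 + P)/(222 + P))
(c(C)*1 + 54) - E(-78) = ((-15 + 45² + 2*45)*1 + 54) - (13 - 78)/(222 - 78) = ((-15 + 2025 + 90)*1 + 54) - (-65)/144 = (2100*1 + 54) - (-65)/144 = (2100 + 54) - 1*(-65/144) = 2154 + 65/144 = 310241/144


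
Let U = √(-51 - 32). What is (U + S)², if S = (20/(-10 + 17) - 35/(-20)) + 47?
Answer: 2022953/784 + 1445*I*√83/14 ≈ 2580.3 + 940.33*I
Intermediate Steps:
S = 1445/28 (S = (20/7 - 35*(-1/20)) + 47 = (20*(⅐) + 7/4) + 47 = (20/7 + 7/4) + 47 = 129/28 + 47 = 1445/28 ≈ 51.607)
U = I*√83 (U = √(-83) = I*√83 ≈ 9.1104*I)
(U + S)² = (I*√83 + 1445/28)² = (1445/28 + I*√83)²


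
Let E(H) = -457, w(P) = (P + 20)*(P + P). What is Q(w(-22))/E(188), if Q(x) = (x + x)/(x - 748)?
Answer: 4/6855 ≈ 0.00058352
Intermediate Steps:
w(P) = 2*P*(20 + P) (w(P) = (20 + P)*(2*P) = 2*P*(20 + P))
Q(x) = 2*x/(-748 + x) (Q(x) = (2*x)/(-748 + x) = 2*x/(-748 + x))
Q(w(-22))/E(188) = (2*(2*(-22)*(20 - 22))/(-748 + 2*(-22)*(20 - 22)))/(-457) = (2*(2*(-22)*(-2))/(-748 + 2*(-22)*(-2)))*(-1/457) = (2*88/(-748 + 88))*(-1/457) = (2*88/(-660))*(-1/457) = (2*88*(-1/660))*(-1/457) = -4/15*(-1/457) = 4/6855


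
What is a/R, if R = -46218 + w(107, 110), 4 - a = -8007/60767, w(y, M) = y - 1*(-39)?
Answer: -251075/2799657224 ≈ -8.9681e-5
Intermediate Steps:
w(y, M) = 39 + y (w(y, M) = y + 39 = 39 + y)
a = 251075/60767 (a = 4 - (-8007)/60767 = 4 - 1*(-8007/60767) = 4 + 8007/60767 = 251075/60767 ≈ 4.1318)
R = -46072 (R = -46218 + (39 + 107) = -46218 + 146 = -46072)
a/R = (251075/60767)/(-46072) = (251075/60767)*(-1/46072) = -251075/2799657224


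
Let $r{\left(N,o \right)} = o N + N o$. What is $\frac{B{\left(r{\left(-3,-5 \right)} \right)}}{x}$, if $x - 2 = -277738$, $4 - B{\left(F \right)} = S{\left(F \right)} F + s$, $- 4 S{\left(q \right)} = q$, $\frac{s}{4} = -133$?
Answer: $- \frac{761}{277736} \approx -0.00274$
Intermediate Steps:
$s = -532$ ($s = 4 \left(-133\right) = -532$)
$S{\left(q \right)} = - \frac{q}{4}$
$r{\left(N,o \right)} = 2 N o$ ($r{\left(N,o \right)} = N o + N o = 2 N o$)
$B{\left(F \right)} = 536 + \frac{F^{2}}{4}$ ($B{\left(F \right)} = 4 - \left(- \frac{F}{4} F - 532\right) = 4 - \left(- \frac{F^{2}}{4} - 532\right) = 4 - \left(-532 - \frac{F^{2}}{4}\right) = 4 + \left(532 + \frac{F^{2}}{4}\right) = 536 + \frac{F^{2}}{4}$)
$x = -277736$ ($x = 2 - 277738 = -277736$)
$\frac{B{\left(r{\left(-3,-5 \right)} \right)}}{x} = \frac{536 + \frac{\left(2 \left(-3\right) \left(-5\right)\right)^{2}}{4}}{-277736} = \left(536 + \frac{30^{2}}{4}\right) \left(- \frac{1}{277736}\right) = \left(536 + \frac{1}{4} \cdot 900\right) \left(- \frac{1}{277736}\right) = \left(536 + 225\right) \left(- \frac{1}{277736}\right) = 761 \left(- \frac{1}{277736}\right) = - \frac{761}{277736}$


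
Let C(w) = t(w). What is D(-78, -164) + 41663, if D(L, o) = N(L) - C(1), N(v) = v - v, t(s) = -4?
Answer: 41667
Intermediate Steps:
N(v) = 0
C(w) = -4
D(L, o) = 4 (D(L, o) = 0 - 1*(-4) = 0 + 4 = 4)
D(-78, -164) + 41663 = 4 + 41663 = 41667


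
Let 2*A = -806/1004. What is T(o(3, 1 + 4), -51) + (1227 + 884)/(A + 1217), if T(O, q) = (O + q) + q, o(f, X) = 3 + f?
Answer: -115141196/1221465 ≈ -94.265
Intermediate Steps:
A = -403/1004 (A = (-806/1004)/2 = (-806*1/1004)/2 = (1/2)*(-403/502) = -403/1004 ≈ -0.40139)
T(O, q) = O + 2*q
T(o(3, 1 + 4), -51) + (1227 + 884)/(A + 1217) = ((3 + 3) + 2*(-51)) + (1227 + 884)/(-403/1004 + 1217) = (6 - 102) + 2111/(1221465/1004) = -96 + 2111*(1004/1221465) = -96 + 2119444/1221465 = -115141196/1221465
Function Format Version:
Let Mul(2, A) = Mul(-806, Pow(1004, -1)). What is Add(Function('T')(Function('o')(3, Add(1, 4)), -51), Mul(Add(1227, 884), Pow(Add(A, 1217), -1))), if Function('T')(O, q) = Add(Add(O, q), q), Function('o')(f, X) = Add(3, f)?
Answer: Rational(-115141196, 1221465) ≈ -94.265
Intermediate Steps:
A = Rational(-403, 1004) (A = Mul(Rational(1, 2), Mul(-806, Pow(1004, -1))) = Mul(Rational(1, 2), Mul(-806, Rational(1, 1004))) = Mul(Rational(1, 2), Rational(-403, 502)) = Rational(-403, 1004) ≈ -0.40139)
Function('T')(O, q) = Add(O, Mul(2, q))
Add(Function('T')(Function('o')(3, Add(1, 4)), -51), Mul(Add(1227, 884), Pow(Add(A, 1217), -1))) = Add(Add(Add(3, 3), Mul(2, -51)), Mul(Add(1227, 884), Pow(Add(Rational(-403, 1004), 1217), -1))) = Add(Add(6, -102), Mul(2111, Pow(Rational(1221465, 1004), -1))) = Add(-96, Mul(2111, Rational(1004, 1221465))) = Add(-96, Rational(2119444, 1221465)) = Rational(-115141196, 1221465)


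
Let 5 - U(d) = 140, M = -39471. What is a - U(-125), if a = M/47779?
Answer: 6410694/47779 ≈ 134.17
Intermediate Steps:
U(d) = -135 (U(d) = 5 - 1*140 = 5 - 140 = -135)
a = -39471/47779 ≈ -0.82612
a - U(-125) = -39471/47779 - 1*(-135) = -39471/47779 + 135 = 6410694/47779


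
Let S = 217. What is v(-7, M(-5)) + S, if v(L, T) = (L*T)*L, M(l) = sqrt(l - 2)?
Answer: 217 + 49*I*sqrt(7) ≈ 217.0 + 129.64*I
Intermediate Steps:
M(l) = sqrt(-2 + l)
v(L, T) = T*L**2
v(-7, M(-5)) + S = sqrt(-2 - 5)*(-7)**2 + 217 = sqrt(-7)*49 + 217 = (I*sqrt(7))*49 + 217 = 49*I*sqrt(7) + 217 = 217 + 49*I*sqrt(7)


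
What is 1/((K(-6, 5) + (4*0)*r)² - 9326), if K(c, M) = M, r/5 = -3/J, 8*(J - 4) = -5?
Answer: -1/9301 ≈ -0.00010752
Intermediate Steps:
J = 27/8 (J = 4 + (⅛)*(-5) = 4 - 5/8 = 27/8 ≈ 3.3750)
r = -40/9 (r = 5*(-3/27/8) = 5*(-3*8/27) = 5*(-8/9) = -40/9 ≈ -4.4444)
1/((K(-6, 5) + (4*0)*r)² - 9326) = 1/((5 + (4*0)*(-40/9))² - 9326) = 1/((5 + 0*(-40/9))² - 9326) = 1/((5 + 0)² - 9326) = 1/(5² - 9326) = 1/(25 - 9326) = 1/(-9301) = -1/9301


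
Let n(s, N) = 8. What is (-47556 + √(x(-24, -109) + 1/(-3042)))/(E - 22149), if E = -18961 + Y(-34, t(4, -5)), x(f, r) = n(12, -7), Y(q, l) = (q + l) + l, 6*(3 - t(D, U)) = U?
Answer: 142668/123409 - √48670/3208634 ≈ 1.1560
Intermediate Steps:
t(D, U) = 3 - U/6
Y(q, l) = q + 2*l (Y(q, l) = (l + q) + l = q + 2*l)
x(f, r) = 8
E = -56962/3 (E = -18961 + (-34 + 2*(3 - ⅙*(-5))) = -18961 + (-34 + 2*(3 + ⅚)) = -18961 + (-34 + 2*(23/6)) = -18961 + (-34 + 23/3) = -18961 - 79/3 = -56962/3 ≈ -18987.)
(-47556 + √(x(-24, -109) + 1/(-3042)))/(E - 22149) = (-47556 + √(8 + 1/(-3042)))/(-56962/3 - 22149) = (-47556 + √(8 - 1/3042))/(-123409/3) = (-47556 + √(24335/3042))*(-3/123409) = (-47556 + √48670/78)*(-3/123409) = 142668/123409 - √48670/3208634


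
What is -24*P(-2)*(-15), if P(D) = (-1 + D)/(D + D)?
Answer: 270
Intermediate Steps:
P(D) = (-1 + D)/(2*D) (P(D) = (-1 + D)/((2*D)) = (-1 + D)*(1/(2*D)) = (-1 + D)/(2*D))
-24*P(-2)*(-15) = -12*(-1 - 2)/(-2)*(-15) = -12*(-1)*(-3)/2*(-15) = -24*3/4*(-15) = -18*(-15) = 270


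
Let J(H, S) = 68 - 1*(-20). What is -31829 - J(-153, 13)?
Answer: -31917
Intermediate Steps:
J(H, S) = 88 (J(H, S) = 68 + 20 = 88)
-31829 - J(-153, 13) = -31829 - 1*88 = -31829 - 88 = -31917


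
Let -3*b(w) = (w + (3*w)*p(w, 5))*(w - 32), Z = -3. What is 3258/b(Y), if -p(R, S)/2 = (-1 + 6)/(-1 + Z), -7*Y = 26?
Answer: -239463/27625 ≈ -8.6684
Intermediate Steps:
Y = -26/7 (Y = -1/7*26 = -26/7 ≈ -3.7143)
p(R, S) = 5/2 (p(R, S) = -2*(-1 + 6)/(-1 - 3) = -10/(-4) = -10*(-1)/4 = -2*(-5/4) = 5/2)
b(w) = -17*w*(-32 + w)/6 (b(w) = -(w + (3*w)*(5/2))*(w - 32)/3 = -(w + 15*w/2)*(-32 + w)/3 = -17*w/2*(-32 + w)/3 = -17*w*(-32 + w)/6)
3258/b(Y) = 3258/(((17/6)*(-26/7)*(32 - 1*(-26/7)))) = 3258/(((17/6)*(-26/7)*(32 + 26/7))) = 3258/(((17/6)*(-26/7)*(250/7))) = 3258/(-55250/147) = 3258*(-147/55250) = -239463/27625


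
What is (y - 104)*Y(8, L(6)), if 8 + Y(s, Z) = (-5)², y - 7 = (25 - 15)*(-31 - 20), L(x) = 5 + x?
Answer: -10319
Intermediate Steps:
y = -503 (y = 7 + (25 - 15)*(-31 - 20) = 7 + 10*(-51) = 7 - 510 = -503)
Y(s, Z) = 17 (Y(s, Z) = -8 + (-5)² = -8 + 25 = 17)
(y - 104)*Y(8, L(6)) = (-503 - 104)*17 = -607*17 = -10319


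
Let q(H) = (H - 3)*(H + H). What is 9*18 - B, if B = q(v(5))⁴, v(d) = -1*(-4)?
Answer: -3934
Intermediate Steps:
v(d) = 4
q(H) = 2*H*(-3 + H) (q(H) = (-3 + H)*(2*H) = 2*H*(-3 + H))
B = 4096 (B = (2*4*(-3 + 4))⁴ = (2*4*1)⁴ = 8⁴ = 4096)
9*18 - B = 9*18 - 1*4096 = 162 - 4096 = -3934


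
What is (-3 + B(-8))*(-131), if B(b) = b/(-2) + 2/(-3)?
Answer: -131/3 ≈ -43.667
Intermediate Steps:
B(b) = -2/3 - b/2 (B(b) = b*(-1/2) + 2*(-1/3) = -b/2 - 2/3 = -2/3 - b/2)
(-3 + B(-8))*(-131) = (-3 + (-2/3 - 1/2*(-8)))*(-131) = (-3 + (-2/3 + 4))*(-131) = (-3 + 10/3)*(-131) = (1/3)*(-131) = -131/3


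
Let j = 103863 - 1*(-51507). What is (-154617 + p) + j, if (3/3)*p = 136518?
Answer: 137271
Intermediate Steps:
p = 136518
j = 155370 (j = 103863 + 51507 = 155370)
(-154617 + p) + j = (-154617 + 136518) + 155370 = -18099 + 155370 = 137271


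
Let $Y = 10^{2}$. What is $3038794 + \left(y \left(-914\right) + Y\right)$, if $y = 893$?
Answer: $2222692$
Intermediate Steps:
$Y = 100$
$3038794 + \left(y \left(-914\right) + Y\right) = 3038794 + \left(893 \left(-914\right) + 100\right) = 3038794 + \left(-816202 + 100\right) = 3038794 - 816102 = 2222692$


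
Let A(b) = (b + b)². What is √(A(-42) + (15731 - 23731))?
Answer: 4*I*√59 ≈ 30.725*I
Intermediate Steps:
A(b) = 4*b² (A(b) = (2*b)² = 4*b²)
√(A(-42) + (15731 - 23731)) = √(4*(-42)² + (15731 - 23731)) = √(4*1764 - 8000) = √(7056 - 8000) = √(-944) = 4*I*√59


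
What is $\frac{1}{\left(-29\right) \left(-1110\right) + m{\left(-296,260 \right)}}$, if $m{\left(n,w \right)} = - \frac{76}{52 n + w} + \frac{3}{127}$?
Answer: $\frac{480441}{15465409552} \approx 3.1066 \cdot 10^{-5}$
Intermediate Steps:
$m{\left(n,w \right)} = \frac{3}{127} - \frac{76}{w + 52 n}$ ($m{\left(n,w \right)} = - \frac{76}{w + 52 n} + 3 \cdot \frac{1}{127} = - \frac{76}{w + 52 n} + \frac{3}{127} = \frac{3}{127} - \frac{76}{w + 52 n}$)
$\frac{1}{\left(-29\right) \left(-1110\right) + m{\left(-296,260 \right)}} = \frac{1}{\left(-29\right) \left(-1110\right) + \frac{-9652 + 3 \cdot 260 + 156 \left(-296\right)}{127 \left(260 + 52 \left(-296\right)\right)}} = \frac{1}{32190 + \frac{-9652 + 780 - 46176}{127 \left(260 - 15392\right)}} = \frac{1}{32190 + \frac{1}{127} \frac{1}{-15132} \left(-55048\right)} = \frac{1}{32190 + \frac{1}{127} \left(- \frac{1}{15132}\right) \left(-55048\right)} = \frac{1}{32190 + \frac{13762}{480441}} = \frac{1}{\frac{15465409552}{480441}} = \frac{480441}{15465409552}$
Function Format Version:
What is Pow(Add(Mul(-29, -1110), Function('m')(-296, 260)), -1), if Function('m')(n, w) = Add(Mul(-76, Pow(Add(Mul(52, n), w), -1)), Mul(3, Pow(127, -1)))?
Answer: Rational(480441, 15465409552) ≈ 3.1066e-5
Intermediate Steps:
Function('m')(n, w) = Add(Rational(3, 127), Mul(-76, Pow(Add(w, Mul(52, n)), -1))) (Function('m')(n, w) = Add(Mul(-76, Pow(Add(w, Mul(52, n)), -1)), Mul(3, Rational(1, 127))) = Add(Mul(-76, Pow(Add(w, Mul(52, n)), -1)), Rational(3, 127)) = Add(Rational(3, 127), Mul(-76, Pow(Add(w, Mul(52, n)), -1))))
Pow(Add(Mul(-29, -1110), Function('m')(-296, 260)), -1) = Pow(Add(Mul(-29, -1110), Mul(Rational(1, 127), Pow(Add(260, Mul(52, -296)), -1), Add(-9652, Mul(3, 260), Mul(156, -296)))), -1) = Pow(Add(32190, Mul(Rational(1, 127), Pow(Add(260, -15392), -1), Add(-9652, 780, -46176))), -1) = Pow(Add(32190, Mul(Rational(1, 127), Pow(-15132, -1), -55048)), -1) = Pow(Add(32190, Mul(Rational(1, 127), Rational(-1, 15132), -55048)), -1) = Pow(Add(32190, Rational(13762, 480441)), -1) = Pow(Rational(15465409552, 480441), -1) = Rational(480441, 15465409552)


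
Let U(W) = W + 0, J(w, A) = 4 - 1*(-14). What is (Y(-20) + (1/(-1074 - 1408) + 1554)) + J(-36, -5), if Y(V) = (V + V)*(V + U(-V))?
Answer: 3901703/2482 ≈ 1572.0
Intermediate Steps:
J(w, A) = 18 (J(w, A) = 4 + 14 = 18)
U(W) = W
Y(V) = 0 (Y(V) = (V + V)*(V - V) = (2*V)*0 = 0)
(Y(-20) + (1/(-1074 - 1408) + 1554)) + J(-36, -5) = (0 + (1/(-1074 - 1408) + 1554)) + 18 = (0 + (1/(-2482) + 1554)) + 18 = (0 + (-1/2482 + 1554)) + 18 = (0 + 3857027/2482) + 18 = 3857027/2482 + 18 = 3901703/2482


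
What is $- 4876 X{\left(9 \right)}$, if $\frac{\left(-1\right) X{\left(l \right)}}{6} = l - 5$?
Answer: $117024$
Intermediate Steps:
$X{\left(l \right)} = 30 - 6 l$ ($X{\left(l \right)} = - 6 \left(l - 5\right) = - 6 \left(-5 + l\right) = 30 - 6 l$)
$- 4876 X{\left(9 \right)} = - 4876 \left(30 - 54\right) = \left(-4876\right) \left(-24\right) = 117024$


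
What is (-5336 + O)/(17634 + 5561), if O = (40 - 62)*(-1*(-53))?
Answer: -6502/23195 ≈ -0.28032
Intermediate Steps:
O = -1166 (O = -22*53 = -1166)
(-5336 + O)/(17634 + 5561) = (-5336 - 1166)/(17634 + 5561) = -6502/23195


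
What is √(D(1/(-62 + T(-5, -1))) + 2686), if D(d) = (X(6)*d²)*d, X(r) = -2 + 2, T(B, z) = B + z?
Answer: √2686 ≈ 51.827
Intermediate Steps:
X(r) = 0
D(d) = 0 (D(d) = (0*d²)*d = 0*d = 0)
√(D(1/(-62 + T(-5, -1))) + 2686) = √(0 + 2686) = √2686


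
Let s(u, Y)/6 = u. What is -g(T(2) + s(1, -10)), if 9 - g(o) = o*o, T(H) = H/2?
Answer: 40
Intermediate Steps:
s(u, Y) = 6*u
T(H) = H/2 (T(H) = H*(1/2) = H/2)
g(o) = 9 - o**2 (g(o) = 9 - o*o = 9 - o**2)
-g(T(2) + s(1, -10)) = -(9 - ((1/2)*2 + 6*1)**2) = -(9 - (1 + 6)**2) = -(9 - 1*7**2) = -(9 - 1*49) = -(9 - 49) = -1*(-40) = 40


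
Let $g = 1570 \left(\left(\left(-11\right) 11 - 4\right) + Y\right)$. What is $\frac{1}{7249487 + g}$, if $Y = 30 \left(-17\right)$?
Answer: $\frac{1}{6252537} \approx 1.5994 \cdot 10^{-7}$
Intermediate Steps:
$Y = -510$
$g = -996950$ ($g = 1570 \left(\left(\left(-11\right) 11 - 4\right) - 510\right) = 1570 \left(\left(-121 - 4\right) - 510\right) = 1570 \left(-125 - 510\right) = 1570 \left(-635\right) = -996950$)
$\frac{1}{7249487 + g} = \frac{1}{7249487 - 996950} = \frac{1}{6252537}$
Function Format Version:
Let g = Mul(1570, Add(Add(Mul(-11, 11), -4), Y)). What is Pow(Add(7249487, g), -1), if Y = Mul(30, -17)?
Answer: Rational(1, 6252537) ≈ 1.5994e-7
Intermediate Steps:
Y = -510
g = -996950 (g = Mul(1570, Add(Add(Mul(-11, 11), -4), -510)) = Mul(1570, Add(Add(-121, -4), -510)) = Mul(1570, Add(-125, -510)) = Mul(1570, -635) = -996950)
Pow(Add(7249487, g), -1) = Pow(Add(7249487, -996950), -1) = Pow(6252537, -1) = Rational(1, 6252537)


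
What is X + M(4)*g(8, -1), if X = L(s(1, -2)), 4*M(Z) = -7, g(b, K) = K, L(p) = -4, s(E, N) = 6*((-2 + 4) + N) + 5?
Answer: -9/4 ≈ -2.2500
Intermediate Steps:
s(E, N) = 17 + 6*N (s(E, N) = 6*(2 + N) + 5 = (12 + 6*N) + 5 = 17 + 6*N)
M(Z) = -7/4 (M(Z) = (1/4)*(-7) = -7/4)
X = -4
X + M(4)*g(8, -1) = -4 - 7/4*(-1) = -4 + 7/4 = -9/4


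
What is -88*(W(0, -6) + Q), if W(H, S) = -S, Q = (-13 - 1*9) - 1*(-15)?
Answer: 88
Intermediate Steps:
Q = -7 (Q = (-13 - 9) + 15 = -22 + 15 = -7)
-88*(W(0, -6) + Q) = -88*(-1*(-6) - 7) = -88*(6 - 7) = -88*(-1) = 88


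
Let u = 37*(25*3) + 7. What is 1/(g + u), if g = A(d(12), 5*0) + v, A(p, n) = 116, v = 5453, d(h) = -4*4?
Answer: 1/8351 ≈ 0.00011975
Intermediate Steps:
d(h) = -16
u = 2782 (u = 37*75 + 7 = 2775 + 7 = 2782)
g = 5569 (g = 116 + 5453 = 5569)
1/(g + u) = 1/(5569 + 2782) = 1/8351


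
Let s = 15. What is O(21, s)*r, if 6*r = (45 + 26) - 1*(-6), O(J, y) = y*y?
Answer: 5775/2 ≈ 2887.5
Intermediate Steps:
O(J, y) = y²
r = 77/6 (r = ((45 + 26) - 1*(-6))/6 = (71 + 6)/6 = (⅙)*77 = 77/6 ≈ 12.833)
O(21, s)*r = 15²*(77/6) = 225*(77/6) = 5775/2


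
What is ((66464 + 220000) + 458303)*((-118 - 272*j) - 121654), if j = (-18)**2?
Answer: -156326593300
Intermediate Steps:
j = 324
((66464 + 220000) + 458303)*((-118 - 272*j) - 121654) = ((66464 + 220000) + 458303)*((-118 - 272*324) - 121654) = (286464 + 458303)*((-118 - 88128) - 121654) = 744767*(-88246 - 121654) = 744767*(-209900) = -156326593300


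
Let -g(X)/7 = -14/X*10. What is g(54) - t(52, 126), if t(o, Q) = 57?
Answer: -1049/27 ≈ -38.852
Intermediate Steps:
g(X) = 980/X (g(X) = -7*(-14/X)*10 = -(-980)/X = 980/X)
g(54) - t(52, 126) = 980/54 - 1*57 = 980*(1/54) - 57 = 490/27 - 57 = -1049/27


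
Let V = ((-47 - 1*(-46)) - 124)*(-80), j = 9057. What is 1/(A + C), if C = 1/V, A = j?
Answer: 10000/90570001 ≈ 0.00011041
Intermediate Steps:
A = 9057
V = 10000 (V = ((-47 + 46) - 124)*(-80) = (-1 - 124)*(-80) = -125*(-80) = 10000)
C = 1/10000 ≈ 0.00010000
1/(A + C) = 1/(9057 + 1/10000) = 1/(90570001/10000) = 10000/90570001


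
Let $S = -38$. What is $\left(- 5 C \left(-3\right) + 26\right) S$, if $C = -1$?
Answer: $-418$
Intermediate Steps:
$\left(- 5 C \left(-3\right) + 26\right) S = \left(\left(-5\right) \left(-1\right) \left(-3\right) + 26\right) \left(-38\right) = \left(5 \left(-3\right) + 26\right) \left(-38\right) = \left(-15 + 26\right) \left(-38\right) = 11 \left(-38\right) = -418$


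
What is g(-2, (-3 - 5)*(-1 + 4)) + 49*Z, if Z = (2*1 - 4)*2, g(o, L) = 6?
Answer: -190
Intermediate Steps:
Z = -4 (Z = (2 - 4)*2 = -2*2 = -4)
g(-2, (-3 - 5)*(-1 + 4)) + 49*Z = 6 + 49*(-4) = 6 - 196 = -190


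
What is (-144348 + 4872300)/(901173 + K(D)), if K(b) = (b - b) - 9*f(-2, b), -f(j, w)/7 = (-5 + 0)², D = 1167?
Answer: 393996/75229 ≈ 5.2373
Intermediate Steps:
f(j, w) = -175 (f(j, w) = -7*(-5 + 0)² = -7*(-5)² = -7*25 = -175)
K(b) = 1575 (K(b) = (b - b) - 9*(-175) = 0 + 1575 = 1575)
(-144348 + 4872300)/(901173 + K(D)) = (-144348 + 4872300)/(901173 + 1575) = 4727952/902748 = 4727952*(1/902748) = 393996/75229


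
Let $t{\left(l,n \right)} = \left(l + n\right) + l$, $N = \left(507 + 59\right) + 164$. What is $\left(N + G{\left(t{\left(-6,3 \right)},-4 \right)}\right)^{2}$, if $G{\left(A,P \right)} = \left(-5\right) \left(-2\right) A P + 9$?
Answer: $1207801$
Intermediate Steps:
$N = 730$ ($N = 566 + 164 = 730$)
$t{\left(l,n \right)} = n + 2 l$
$G{\left(A,P \right)} = 9 + 10 A P$ ($G{\left(A,P \right)} = 10 A P + 9 = 9 + 10 A P$)
$\left(N + G{\left(t{\left(-6,3 \right)},-4 \right)}\right)^{2} = \left(730 + \left(9 + 10 \left(3 + 2 \left(-6\right)\right) \left(-4\right)\right)\right)^{2} = \left(730 + \left(9 + 10 \left(3 - 12\right) \left(-4\right)\right)\right)^{2} = \left(730 + \left(9 + 10 \left(-9\right) \left(-4\right)\right)\right)^{2} = \left(730 + \left(9 + 360\right)\right)^{2} = \left(730 + 369\right)^{2} = 1099^{2} = 1207801$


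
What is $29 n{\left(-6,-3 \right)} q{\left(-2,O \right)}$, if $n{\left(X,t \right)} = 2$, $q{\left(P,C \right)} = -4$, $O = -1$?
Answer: $-232$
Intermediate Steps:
$29 n{\left(-6,-3 \right)} q{\left(-2,O \right)} = 29 \cdot 2 \left(-4\right) = 58 \left(-4\right) = -232$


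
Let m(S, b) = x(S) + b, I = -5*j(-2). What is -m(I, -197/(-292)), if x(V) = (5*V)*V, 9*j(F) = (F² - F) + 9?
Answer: -914273/2628 ≈ -347.90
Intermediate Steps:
j(F) = 1 - F/9 + F²/9 (j(F) = ((F² - F) + 9)/9 = (9 + F² - F)/9 = 1 - F/9 + F²/9)
x(V) = 5*V²
I = -25/3 (I = -5*(1 - ⅑*(-2) + (⅑)*(-2)²) = -5*(1 + 2/9 + (⅑)*4) = -5*(1 + 2/9 + 4/9) = -5*5/3 = -25/3 ≈ -8.3333)
m(S, b) = b + 5*S² (m(S, b) = 5*S² + b = b + 5*S²)
-m(I, -197/(-292)) = -(-197/(-292) + 5*(-25/3)²) = -(-197*(-1/292) + 5*(625/9)) = -(197/292 + 3125/9) = -1*914273/2628 = -914273/2628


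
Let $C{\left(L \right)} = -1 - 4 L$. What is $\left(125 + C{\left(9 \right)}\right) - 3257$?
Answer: $-3169$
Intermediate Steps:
$\left(125 + C{\left(9 \right)}\right) - 3257 = \left(125 - 37\right) - 3257 = 88 - 3257 = -3169$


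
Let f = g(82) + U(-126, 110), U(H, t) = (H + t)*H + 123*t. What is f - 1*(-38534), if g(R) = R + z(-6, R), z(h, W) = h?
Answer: 54156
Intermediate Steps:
g(R) = -6 + R (g(R) = R - 6 = -6 + R)
U(H, t) = 123*t + H*(H + t) (U(H, t) = H*(H + t) + 123*t = 123*t + H*(H + t))
f = 15622 (f = (-6 + 82) + ((-126)² + 123*110 - 126*110) = 76 + (15876 + 13530 - 13860) = 76 + 15546 = 15622)
f - 1*(-38534) = 15622 - 1*(-38534) = 15622 + 38534 = 54156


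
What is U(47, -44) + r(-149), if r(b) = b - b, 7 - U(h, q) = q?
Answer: 51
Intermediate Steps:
U(h, q) = 7 - q
r(b) = 0
U(47, -44) + r(-149) = (7 - 1*(-44)) + 0 = (7 + 44) + 0 = 51 + 0 = 51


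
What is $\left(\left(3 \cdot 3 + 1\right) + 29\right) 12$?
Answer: $468$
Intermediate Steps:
$\left(\left(3 \cdot 3 + 1\right) + 29\right) 12 = \left(\left(9 + 1\right) + 29\right) 12 = \left(10 + 29\right) 12 = 39 \cdot 12 = 468$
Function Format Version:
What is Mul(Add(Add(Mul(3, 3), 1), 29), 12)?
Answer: 468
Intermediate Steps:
Mul(Add(Add(Mul(3, 3), 1), 29), 12) = Mul(Add(Add(9, 1), 29), 12) = Mul(Add(10, 29), 12) = Mul(39, 12) = 468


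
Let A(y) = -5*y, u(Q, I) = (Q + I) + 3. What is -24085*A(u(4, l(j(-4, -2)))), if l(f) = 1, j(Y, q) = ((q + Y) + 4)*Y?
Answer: 963400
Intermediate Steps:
j(Y, q) = Y*(4 + Y + q) (j(Y, q) = ((Y + q) + 4)*Y = (4 + Y + q)*Y = Y*(4 + Y + q))
u(Q, I) = 3 + I + Q (u(Q, I) = (I + Q) + 3 = 3 + I + Q)
-24085*A(u(4, l(j(-4, -2)))) = -(-120425)*(3 + 1 + 4) = -(-120425)*8 = -24085*(-40) = 963400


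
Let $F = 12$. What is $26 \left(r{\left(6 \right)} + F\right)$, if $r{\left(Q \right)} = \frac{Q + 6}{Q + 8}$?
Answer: $\frac{2340}{7} \approx 334.29$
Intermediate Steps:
$r{\left(Q \right)} = \frac{6 + Q}{8 + Q}$
$26 \left(r{\left(6 \right)} + F\right) = 26 \left(\frac{6 + 6}{8 + 6} + 12\right) = 26 \left(\frac{1}{14} \cdot 12 + 12\right) = 26 \left(\frac{6}{7} + 12\right) = 26 \cdot \frac{90}{7} = \frac{2340}{7}$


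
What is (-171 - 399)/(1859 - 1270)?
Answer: -30/31 ≈ -0.96774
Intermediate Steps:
(-171 - 399)/(1859 - 1270) = -570/589 = -570*1/589 = -30/31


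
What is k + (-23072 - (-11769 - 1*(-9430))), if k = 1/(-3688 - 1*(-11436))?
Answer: -160639283/7748 ≈ -20733.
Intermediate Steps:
k = 1/7748 (k = 1/(-3688 + 11436) = 1/7748 ≈ 0.00012907)
k + (-23072 - (-11769 - 1*(-9430))) = 1/7748 + (-23072 - (-11769 - 1*(-9430))) = 1/7748 + (-23072 - (-11769 + 9430)) = 1/7748 + (-23072 - 1*(-2339)) = 1/7748 + (-23072 + 2339) = 1/7748 - 20733 = -160639283/7748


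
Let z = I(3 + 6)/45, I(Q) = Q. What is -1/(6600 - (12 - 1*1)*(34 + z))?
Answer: -5/31119 ≈ -0.00016067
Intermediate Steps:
z = 1/5 (z = (3 + 6)/45 = 9*(1/45) = 1/5 ≈ 0.20000)
-1/(6600 - (12 - 1*1)*(34 + z)) = -1/(6600 - (12 - 1*1)*(34 + 1/5)) = -1/(6600 - (12 - 1)*171/5) = -1/(6600 - 11*171/5) = -1/(6600 - 1*1881/5) = -1/(6600 - 1881/5) = -1/31119/5 = -1*5/31119 = -5/31119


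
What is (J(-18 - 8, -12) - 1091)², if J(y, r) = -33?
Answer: 1263376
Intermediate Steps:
(J(-18 - 8, -12) - 1091)² = (-33 - 1091)² = (-1124)² = 1263376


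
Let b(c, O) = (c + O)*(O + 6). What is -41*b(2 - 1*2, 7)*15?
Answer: -55965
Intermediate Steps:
b(c, O) = (6 + O)*(O + c) (b(c, O) = (O + c)*(6 + O) = (6 + O)*(O + c))
-41*b(2 - 1*2, 7)*15 = -41*(7² + 6*7 + 6*(2 - 1*2) + 7*(2 - 1*2))*15 = -41*(49 + 42 + 6*(2 - 2) + 7*(2 - 2))*15 = -41*(49 + 42 + 6*0 + 7*0)*15 = -41*(49 + 42 + 0 + 0)*15 = -41*91*15 = -3731*15 = -55965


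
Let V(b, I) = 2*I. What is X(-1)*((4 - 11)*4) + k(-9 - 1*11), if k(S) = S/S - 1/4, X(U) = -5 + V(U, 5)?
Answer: -557/4 ≈ -139.25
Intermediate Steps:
X(U) = 5 (X(U) = -5 + 2*5 = -5 + 10 = 5)
k(S) = ¾ (k(S) = 1 - 1*¼ = 1 - ¼ = ¾)
X(-1)*((4 - 11)*4) + k(-9 - 1*11) = 5*((4 - 11)*4) + ¾ = 5*(-7*4) + ¾ = 5*(-28) + ¾ = -140 + ¾ = -557/4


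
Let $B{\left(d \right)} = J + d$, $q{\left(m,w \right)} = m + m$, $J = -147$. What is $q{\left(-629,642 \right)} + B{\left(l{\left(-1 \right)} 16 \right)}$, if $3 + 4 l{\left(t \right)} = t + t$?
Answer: $-1425$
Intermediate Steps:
$q{\left(m,w \right)} = 2 m$
$l{\left(t \right)} = - \frac{3}{4} + \frac{t}{2}$ ($l{\left(t \right)} = - \frac{3}{4} + \frac{t + t}{4} = - \frac{3}{4} + \frac{2 t}{4} = - \frac{3}{4} + \frac{t}{2}$)
$B{\left(d \right)} = -147 + d$
$q{\left(-629,642 \right)} + B{\left(l{\left(-1 \right)} 16 \right)} = 2 \left(-629\right) - \left(147 - \left(- \frac{3}{4} + \frac{1}{2} \left(-1\right)\right) 16\right) = -1258 - \left(147 - \left(- \frac{3}{4} - \frac{1}{2}\right) 16\right) = -1258 - 167 = -1425$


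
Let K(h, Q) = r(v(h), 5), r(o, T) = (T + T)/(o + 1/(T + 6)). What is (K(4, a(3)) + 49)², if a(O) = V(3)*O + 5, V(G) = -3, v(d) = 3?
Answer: 788544/289 ≈ 2728.5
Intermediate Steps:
r(o, T) = 2*T/(o + 1/(6 + T)) (r(o, T) = (2*T)/(o + 1/(6 + T)) = 2*T/(o + 1/(6 + T)))
a(O) = 5 - 3*O (a(O) = -3*O + 5 = 5 - 3*O)
K(h, Q) = 55/17 (K(h, Q) = 2*5*(6 + 5)/(1 + 6*3 + 5*3) = 2*5*11/(1 + 18 + 15) = 2*5*11/34 = 2*5*(1/34)*11 = 55/17)
(K(4, a(3)) + 49)² = (55/17 + 49)² = (888/17)² = 788544/289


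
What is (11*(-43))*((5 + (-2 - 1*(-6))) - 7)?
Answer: -946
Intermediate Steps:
(11*(-43))*((5 + (-2 - 1*(-6))) - 7) = -473*((5 + (-2 + 6)) - 7) = -473*((5 + 4) - 7) = -473*(9 - 7) = -473*2 = -946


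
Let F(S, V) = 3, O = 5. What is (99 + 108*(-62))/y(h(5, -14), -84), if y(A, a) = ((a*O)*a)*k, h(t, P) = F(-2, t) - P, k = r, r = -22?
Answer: 733/86240 ≈ 0.0084995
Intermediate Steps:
k = -22
h(t, P) = 3 - P
y(A, a) = -110*a² (y(A, a) = ((a*5)*a)*(-22) = ((5*a)*a)*(-22) = (5*a²)*(-22) = -110*a²)
(99 + 108*(-62))/y(h(5, -14), -84) = (99 + 108*(-62))/((-110*(-84)²)) = (99 - 6696)/((-110*7056)) = -6597/(-776160) = -6597*(-1/776160) = 733/86240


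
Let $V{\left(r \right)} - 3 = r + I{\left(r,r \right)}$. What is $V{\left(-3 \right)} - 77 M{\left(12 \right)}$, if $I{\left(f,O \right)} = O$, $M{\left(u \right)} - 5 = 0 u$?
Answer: $-388$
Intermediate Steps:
$M{\left(u \right)} = 5$ ($M{\left(u \right)} = 5 + 0 u = 5 + 0 = 5$)
$V{\left(r \right)} = 3 + 2 r$ ($V{\left(r \right)} = 3 + \left(r + r\right) = 3 + 2 r$)
$V{\left(-3 \right)} - 77 M{\left(12 \right)} = \left(3 + 2 \left(-3\right)\right) - 385 = \left(3 - 6\right) - 385 = -3 - 385 = -388$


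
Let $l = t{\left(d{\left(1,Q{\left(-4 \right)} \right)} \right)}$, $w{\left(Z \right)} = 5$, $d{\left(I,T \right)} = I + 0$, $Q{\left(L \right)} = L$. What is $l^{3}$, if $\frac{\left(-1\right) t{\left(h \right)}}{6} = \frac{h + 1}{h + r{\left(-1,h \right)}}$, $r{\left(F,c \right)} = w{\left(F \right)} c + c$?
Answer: $- \frac{1728}{343} \approx -5.0379$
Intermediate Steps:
$d{\left(I,T \right)} = I$
$r{\left(F,c \right)} = 6 c$ ($r{\left(F,c \right)} = 5 c + c = 6 c$)
$t{\left(h \right)} = - \frac{6 \left(1 + h\right)}{7 h}$ ($t{\left(h \right)} = - 6 \frac{h + 1}{h + 6 h} = - 6 \frac{1 + h}{7 h} = - \frac{6 \left(1 + h\right)}{7 h}$)
$l = - \frac{12}{7}$ ($l = \frac{6 \left(-1 - 1\right)}{7 \cdot 1} = \frac{6}{7} \cdot 1 \left(-1 - 1\right) = \frac{6}{7} \cdot 1 \left(-2\right) = - \frac{12}{7} \approx -1.7143$)
$l^{3} = \left(- \frac{12}{7}\right)^{3} = - \frac{1728}{343}$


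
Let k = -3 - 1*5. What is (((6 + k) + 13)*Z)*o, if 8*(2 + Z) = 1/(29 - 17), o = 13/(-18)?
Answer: 27313/1728 ≈ 15.806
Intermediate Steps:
o = -13/18 (o = 13*(-1/18) = -13/18 ≈ -0.72222)
k = -8 (k = -3 - 5 = -8)
Z = -191/96 (Z = -2 + 1/(8*(29 - 17)) = -2 + (1/8)/12 = -2 + (1/8)*(1/12) = -2 + 1/96 = -191/96 ≈ -1.9896)
(((6 + k) + 13)*Z)*o = (((6 - 8) + 13)*(-191/96))*(-13/18) = ((-2 + 13)*(-191/96))*(-13/18) = (11*(-191/96))*(-13/18) = -2101/96*(-13/18) = 27313/1728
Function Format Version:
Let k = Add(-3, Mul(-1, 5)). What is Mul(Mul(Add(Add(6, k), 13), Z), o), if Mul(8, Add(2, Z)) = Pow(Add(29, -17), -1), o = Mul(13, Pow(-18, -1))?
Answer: Rational(27313, 1728) ≈ 15.806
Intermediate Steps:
o = Rational(-13, 18) (o = Mul(13, Rational(-1, 18)) = Rational(-13, 18) ≈ -0.72222)
k = -8 (k = Add(-3, -5) = -8)
Z = Rational(-191, 96) (Z = Add(-2, Mul(Rational(1, 8), Pow(Add(29, -17), -1))) = Add(-2, Mul(Rational(1, 8), Pow(12, -1))) = Add(-2, Mul(Rational(1, 8), Rational(1, 12))) = Add(-2, Rational(1, 96)) = Rational(-191, 96) ≈ -1.9896)
Mul(Mul(Add(Add(6, k), 13), Z), o) = Mul(Mul(Add(Add(6, -8), 13), Rational(-191, 96)), Rational(-13, 18)) = Mul(Mul(Add(-2, 13), Rational(-191, 96)), Rational(-13, 18)) = Mul(Mul(11, Rational(-191, 96)), Rational(-13, 18)) = Mul(Rational(-2101, 96), Rational(-13, 18)) = Rational(27313, 1728)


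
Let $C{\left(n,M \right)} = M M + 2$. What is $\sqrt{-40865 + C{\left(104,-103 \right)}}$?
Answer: $i \sqrt{30254} \approx 173.94 i$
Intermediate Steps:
$C{\left(n,M \right)} = 2 + M^{2}$ ($C{\left(n,M \right)} = M^{2} + 2 = 2 + M^{2}$)
$\sqrt{-40865 + C{\left(104,-103 \right)}} = \sqrt{-40865 + \left(2 + \left(-103\right)^{2}\right)} = \sqrt{-40865 + \left(2 + 10609\right)} = \sqrt{-40865 + 10611} = \sqrt{-30254} = i \sqrt{30254}$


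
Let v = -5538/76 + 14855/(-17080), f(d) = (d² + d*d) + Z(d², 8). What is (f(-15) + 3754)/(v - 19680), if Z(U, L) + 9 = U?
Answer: -22067360/98622817 ≈ -0.22376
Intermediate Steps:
Z(U, L) = -9 + U
f(d) = -9 + 3*d² (f(d) = (d² + d*d) + (-9 + d²) = (d² + d²) + (-9 + d²) = 2*d² + (-9 + d²) = -9 + 3*d²)
v = -4785901/64904 (v = -5538*1/76 + 14855*(-1/17080) = -2769/38 - 2971/3416 = -4785901/64904 ≈ -73.738)
(f(-15) + 3754)/(v - 19680) = ((-9 + 3*(-15)²) + 3754)/(-4785901/64904 - 19680) = ((-9 + 3*225) + 3754)/(-1282096621/64904) = ((-9 + 675) + 3754)*(-64904/1282096621) = (666 + 3754)*(-64904/1282096621) = 4420*(-64904/1282096621) = -22067360/98622817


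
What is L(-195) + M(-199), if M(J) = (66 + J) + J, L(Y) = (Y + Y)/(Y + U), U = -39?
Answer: -991/3 ≈ -330.33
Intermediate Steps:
L(Y) = 2*Y/(-39 + Y) (L(Y) = (Y + Y)/(Y - 39) = (2*Y)/(-39 + Y) = 2*Y/(-39 + Y))
M(J) = 66 + 2*J
L(-195) + M(-199) = 2*(-195)/(-39 - 195) + (66 + 2*(-199)) = 2*(-195)/(-234) + (66 - 398) = 2*(-195)*(-1/234) - 332 = 5/3 - 332 = -991/3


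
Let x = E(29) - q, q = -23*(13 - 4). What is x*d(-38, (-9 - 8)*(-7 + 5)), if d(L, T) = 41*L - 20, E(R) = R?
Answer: -372408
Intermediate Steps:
q = -207 (q = -23*9 = -207)
d(L, T) = -20 + 41*L
x = 236 (x = 29 - 1*(-207) = 29 + 207 = 236)
x*d(-38, (-9 - 8)*(-7 + 5)) = 236*(-20 + 41*(-38)) = 236*(-20 - 1558) = 236*(-1578) = -372408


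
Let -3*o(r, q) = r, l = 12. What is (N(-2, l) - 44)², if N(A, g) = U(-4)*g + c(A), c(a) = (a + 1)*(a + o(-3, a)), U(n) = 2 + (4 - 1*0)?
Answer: 841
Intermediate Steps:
o(r, q) = -r/3
U(n) = 6 (U(n) = 2 + (4 + 0) = 2 + 4 = 6)
c(a) = (1 + a)² (c(a) = (a + 1)*(a - ⅓*(-3)) = (1 + a)*(a + 1) = (1 + a)*(1 + a) = (1 + a)²)
N(A, g) = 1 + A² + 2*A + 6*g (N(A, g) = 6*g + (1 + A² + 2*A) = 1 + A² + 2*A + 6*g)
(N(-2, l) - 44)² = ((1 + (-2)² + 2*(-2) + 6*12) - 44)² = ((1 + 4 - 4 + 72) - 44)² = (73 - 44)² = 29² = 841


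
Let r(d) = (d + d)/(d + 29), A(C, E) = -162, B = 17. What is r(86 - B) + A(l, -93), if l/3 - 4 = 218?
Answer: -7869/49 ≈ -160.59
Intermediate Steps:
l = 666 (l = 12 + 3*218 = 12 + 654 = 666)
r(d) = 2*d/(29 + d) (r(d) = (2*d)/(29 + d) = 2*d/(29 + d))
r(86 - B) + A(l, -93) = 2*(86 - 1*17)/(29 + (86 - 1*17)) - 162 = 2*(86 - 17)/(29 + (86 - 17)) - 162 = 2*69/(29 + 69) - 162 = 2*69/98 - 162 = 2*69*(1/98) - 162 = 69/49 - 162 = -7869/49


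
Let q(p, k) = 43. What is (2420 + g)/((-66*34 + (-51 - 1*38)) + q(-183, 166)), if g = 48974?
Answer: -25697/1145 ≈ -22.443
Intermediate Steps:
(2420 + g)/((-66*34 + (-51 - 1*38)) + q(-183, 166)) = (2420 + 48974)/((-66*34 + (-51 - 1*38)) + 43) = 51394/((-2244 + (-51 - 38)) + 43) = 51394/((-2244 - 89) + 43) = 51394/(-2333 + 43) = 51394/(-2290) = 51394*(-1/2290) = -25697/1145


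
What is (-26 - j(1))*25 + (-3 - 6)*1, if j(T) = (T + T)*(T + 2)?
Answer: -809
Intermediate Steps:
j(T) = 2*T*(2 + T) (j(T) = (2*T)*(2 + T) = 2*T*(2 + T))
(-26 - j(1))*25 + (-3 - 6)*1 = (-26 - 2*(2 + 1))*25 + (-3 - 6)*1 = (-26 - 2*3)*25 - 9*1 = (-26 - 1*6)*25 - 9 = (-26 - 6)*25 - 9 = -32*25 - 9 = -800 - 9 = -809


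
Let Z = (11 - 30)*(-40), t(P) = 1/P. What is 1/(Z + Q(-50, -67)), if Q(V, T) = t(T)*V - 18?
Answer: 67/49764 ≈ 0.0013464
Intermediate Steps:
Q(V, T) = -18 + V/T (Q(V, T) = V/T - 18 = -18 + V/T)
Z = 760 (Z = -19*(-40) = 760)
1/(Z + Q(-50, -67)) = 1/(760 + (-18 - 50/(-67))) = 1/(760 + (-18 - 50*(-1/67))) = 1/(760 + (-18 + 50/67)) = 1/(760 - 1156/67) = 1/(49764/67) = 67/49764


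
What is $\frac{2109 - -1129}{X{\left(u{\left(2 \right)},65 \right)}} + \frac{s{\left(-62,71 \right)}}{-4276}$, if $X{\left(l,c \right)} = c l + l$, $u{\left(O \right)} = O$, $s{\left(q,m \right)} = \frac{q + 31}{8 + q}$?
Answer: $\frac{62305255}{2539944} \approx 24.53$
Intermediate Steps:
$s{\left(q,m \right)} = \frac{31 + q}{8 + q}$
$X{\left(l,c \right)} = l + c l$
$\frac{2109 - -1129}{X{\left(u{\left(2 \right)},65 \right)}} + \frac{s{\left(-62,71 \right)}}{-4276} = \frac{2109 - -1129}{2 \left(1 + 65\right)} + \frac{\frac{1}{8 - 62} \left(31 - 62\right)}{-4276} = \frac{2109 + 1129}{2 \cdot 66} + \frac{1}{-54} \left(-31\right) \left(- \frac{1}{4276}\right) = \frac{3238}{132} + \left(- \frac{1}{54}\right) \left(-31\right) \left(- \frac{1}{4276}\right) = 3238 \cdot \frac{1}{132} + \frac{31}{54} \left(- \frac{1}{4276}\right) = \frac{1619}{66} - \frac{31}{230904} = \frac{62305255}{2539944}$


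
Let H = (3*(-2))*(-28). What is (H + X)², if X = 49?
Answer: 47089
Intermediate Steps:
H = 168 (H = -6*(-28) = 168)
(H + X)² = (168 + 49)² = 217² = 47089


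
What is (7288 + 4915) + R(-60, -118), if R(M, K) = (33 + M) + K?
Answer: 12058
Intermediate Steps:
R(M, K) = 33 + K + M
(7288 + 4915) + R(-60, -118) = (7288 + 4915) + (33 - 118 - 60) = 12203 - 145 = 12058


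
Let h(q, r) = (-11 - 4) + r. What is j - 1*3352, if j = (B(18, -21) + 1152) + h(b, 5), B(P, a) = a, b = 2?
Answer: -2231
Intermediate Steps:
h(q, r) = -15 + r
j = 1121 (j = (-21 + 1152) + (-15 + 5) = 1131 - 10 = 1121)
j - 1*3352 = 1121 - 1*3352 = 1121 - 3352 = -2231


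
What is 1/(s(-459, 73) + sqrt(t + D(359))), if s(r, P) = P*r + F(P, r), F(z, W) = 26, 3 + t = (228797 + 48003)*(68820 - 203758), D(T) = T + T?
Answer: -4783/5495973578 - I*sqrt(37350837685)/38471815046 ≈ -8.7027e-7 - 5.0235e-6*I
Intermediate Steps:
D(T) = 2*T
t = -37350838403 (t = -3 + (228797 + 48003)*(68820 - 203758) = -3 + 276800*(-134938) = -3 - 37350838400 = -37350838403)
s(r, P) = 26 + P*r (s(r, P) = P*r + 26 = 26 + P*r)
1/(s(-459, 73) + sqrt(t + D(359))) = 1/((26 + 73*(-459)) + sqrt(-37350838403 + 2*359)) = 1/((26 - 33507) + sqrt(-37350838403 + 718)) = 1/(-33481 + sqrt(-37350837685)) = 1/(-33481 + I*sqrt(37350837685))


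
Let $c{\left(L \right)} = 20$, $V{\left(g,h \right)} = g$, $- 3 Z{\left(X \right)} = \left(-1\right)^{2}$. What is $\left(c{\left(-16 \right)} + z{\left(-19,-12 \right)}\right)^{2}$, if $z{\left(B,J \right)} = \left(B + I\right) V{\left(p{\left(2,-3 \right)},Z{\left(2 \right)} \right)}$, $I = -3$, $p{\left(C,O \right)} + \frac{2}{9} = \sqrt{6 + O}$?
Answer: $\frac{167788}{81} - \frac{9856 \sqrt{3}}{9} \approx 174.67$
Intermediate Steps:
$p{\left(C,O \right)} = - \frac{2}{9} + \sqrt{6 + O}$
$Z{\left(X \right)} = - \frac{1}{3}$ ($Z{\left(X \right)} = - \frac{\left(-1\right)^{2}}{3} = \left(- \frac{1}{3}\right) 1 = - \frac{1}{3}$)
$z{\left(B,J \right)} = \left(-3 + B\right) \left(- \frac{2}{9} + \sqrt{3}\right)$ ($z{\left(B,J \right)} = \left(B - 3\right) \left(- \frac{2}{9} + \sqrt{6 - 3}\right) = \left(-3 + B\right) \left(- \frac{2}{9} + \sqrt{3}\right)$)
$\left(c{\left(-16 \right)} + z{\left(-19,-12 \right)}\right)^{2} = \left(20 - \frac{\left(-3 - 19\right) \left(2 - 9 \sqrt{3}\right)}{9}\right)^{2} = \left(20 - - \frac{22 \left(2 - 9 \sqrt{3}\right)}{9}\right)^{2} = \left(20 + \left(\frac{44}{9} - 22 \sqrt{3}\right)\right)^{2} = \left(\frac{224}{9} - 22 \sqrt{3}\right)^{2}$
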